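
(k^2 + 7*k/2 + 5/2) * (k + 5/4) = k^3 + 19*k^2/4 + 55*k/8 + 25/8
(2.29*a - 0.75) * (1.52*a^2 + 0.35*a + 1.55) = 3.4808*a^3 - 0.3385*a^2 + 3.287*a - 1.1625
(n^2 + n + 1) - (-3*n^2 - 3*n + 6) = 4*n^2 + 4*n - 5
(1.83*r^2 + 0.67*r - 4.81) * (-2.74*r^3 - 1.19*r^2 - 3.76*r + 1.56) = -5.0142*r^5 - 4.0135*r^4 + 5.5013*r^3 + 6.0595*r^2 + 19.1308*r - 7.5036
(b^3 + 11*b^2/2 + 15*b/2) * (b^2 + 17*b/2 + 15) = b^5 + 14*b^4 + 277*b^3/4 + 585*b^2/4 + 225*b/2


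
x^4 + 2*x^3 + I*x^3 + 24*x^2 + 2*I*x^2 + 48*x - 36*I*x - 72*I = (x + 2)*(x - 3*I)*(x - 2*I)*(x + 6*I)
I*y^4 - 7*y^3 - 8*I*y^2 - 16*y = y*(y + 4*I)^2*(I*y + 1)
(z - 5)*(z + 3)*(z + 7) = z^3 + 5*z^2 - 29*z - 105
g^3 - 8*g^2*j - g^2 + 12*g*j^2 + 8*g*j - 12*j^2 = (g - 1)*(g - 6*j)*(g - 2*j)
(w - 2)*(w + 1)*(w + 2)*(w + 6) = w^4 + 7*w^3 + 2*w^2 - 28*w - 24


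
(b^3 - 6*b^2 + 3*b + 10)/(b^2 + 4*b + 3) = (b^2 - 7*b + 10)/(b + 3)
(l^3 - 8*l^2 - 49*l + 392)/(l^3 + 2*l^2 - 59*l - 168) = (l - 7)/(l + 3)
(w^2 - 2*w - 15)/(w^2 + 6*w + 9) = (w - 5)/(w + 3)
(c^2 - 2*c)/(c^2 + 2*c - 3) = c*(c - 2)/(c^2 + 2*c - 3)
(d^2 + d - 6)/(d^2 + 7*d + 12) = (d - 2)/(d + 4)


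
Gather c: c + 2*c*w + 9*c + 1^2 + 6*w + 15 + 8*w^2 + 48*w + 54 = c*(2*w + 10) + 8*w^2 + 54*w + 70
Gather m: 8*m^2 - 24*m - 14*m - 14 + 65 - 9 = 8*m^2 - 38*m + 42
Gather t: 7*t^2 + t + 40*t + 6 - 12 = 7*t^2 + 41*t - 6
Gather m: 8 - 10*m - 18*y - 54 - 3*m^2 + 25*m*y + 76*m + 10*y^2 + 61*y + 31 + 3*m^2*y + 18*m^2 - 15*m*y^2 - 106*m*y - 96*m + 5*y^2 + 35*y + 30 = m^2*(3*y + 15) + m*(-15*y^2 - 81*y - 30) + 15*y^2 + 78*y + 15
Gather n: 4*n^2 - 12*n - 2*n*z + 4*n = 4*n^2 + n*(-2*z - 8)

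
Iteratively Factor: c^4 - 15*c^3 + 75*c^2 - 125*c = (c - 5)*(c^3 - 10*c^2 + 25*c) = (c - 5)^2*(c^2 - 5*c) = (c - 5)^3*(c)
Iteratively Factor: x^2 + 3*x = (x)*(x + 3)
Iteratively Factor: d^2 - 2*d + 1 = (d - 1)*(d - 1)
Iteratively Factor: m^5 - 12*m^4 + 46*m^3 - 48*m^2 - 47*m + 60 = (m - 4)*(m^4 - 8*m^3 + 14*m^2 + 8*m - 15) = (m - 5)*(m - 4)*(m^3 - 3*m^2 - m + 3) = (m - 5)*(m - 4)*(m - 3)*(m^2 - 1) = (m - 5)*(m - 4)*(m - 3)*(m + 1)*(m - 1)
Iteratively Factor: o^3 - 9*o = (o - 3)*(o^2 + 3*o) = o*(o - 3)*(o + 3)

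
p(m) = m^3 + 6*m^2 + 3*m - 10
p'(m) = 3*m^2 + 12*m + 3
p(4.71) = 241.72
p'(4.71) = 126.07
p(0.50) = -6.88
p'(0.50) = 9.75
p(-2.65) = 5.58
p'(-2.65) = -7.73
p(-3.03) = 8.18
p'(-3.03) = -5.82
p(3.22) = 95.26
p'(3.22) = 72.75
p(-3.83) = 10.34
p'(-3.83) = 1.05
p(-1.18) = -6.83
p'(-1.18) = -6.98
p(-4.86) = 2.35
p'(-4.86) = 15.54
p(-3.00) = 8.00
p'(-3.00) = -6.00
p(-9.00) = -280.00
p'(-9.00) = 138.00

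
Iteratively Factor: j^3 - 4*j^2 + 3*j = (j - 3)*(j^2 - j) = j*(j - 3)*(j - 1)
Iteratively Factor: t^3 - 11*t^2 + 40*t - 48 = (t - 4)*(t^2 - 7*t + 12) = (t - 4)^2*(t - 3)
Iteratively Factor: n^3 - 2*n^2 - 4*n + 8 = (n + 2)*(n^2 - 4*n + 4) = (n - 2)*(n + 2)*(n - 2)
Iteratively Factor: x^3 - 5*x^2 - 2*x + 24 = (x - 4)*(x^2 - x - 6) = (x - 4)*(x + 2)*(x - 3)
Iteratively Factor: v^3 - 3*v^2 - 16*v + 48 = (v - 3)*(v^2 - 16) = (v - 3)*(v + 4)*(v - 4)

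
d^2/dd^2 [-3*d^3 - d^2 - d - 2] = -18*d - 2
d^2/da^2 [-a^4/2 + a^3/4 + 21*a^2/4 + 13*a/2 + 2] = -6*a^2 + 3*a/2 + 21/2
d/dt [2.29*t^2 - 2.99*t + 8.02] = 4.58*t - 2.99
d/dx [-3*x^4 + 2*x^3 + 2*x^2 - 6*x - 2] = -12*x^3 + 6*x^2 + 4*x - 6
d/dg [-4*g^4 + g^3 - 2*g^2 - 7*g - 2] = -16*g^3 + 3*g^2 - 4*g - 7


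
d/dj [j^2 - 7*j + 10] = 2*j - 7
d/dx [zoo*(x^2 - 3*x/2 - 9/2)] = zoo*(x + 1)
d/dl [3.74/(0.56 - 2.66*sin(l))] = 9.9484*cos(l)/(2.66*sin(l) - 0.56)^2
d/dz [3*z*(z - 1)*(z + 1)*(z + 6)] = 12*z^3 + 54*z^2 - 6*z - 18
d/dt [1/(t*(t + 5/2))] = 2*(-4*t - 5)/(t^2*(4*t^2 + 20*t + 25))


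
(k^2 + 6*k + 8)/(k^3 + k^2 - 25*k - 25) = (k^2 + 6*k + 8)/(k^3 + k^2 - 25*k - 25)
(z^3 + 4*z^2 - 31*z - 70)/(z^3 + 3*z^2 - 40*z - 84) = (z - 5)/(z - 6)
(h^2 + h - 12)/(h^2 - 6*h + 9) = (h + 4)/(h - 3)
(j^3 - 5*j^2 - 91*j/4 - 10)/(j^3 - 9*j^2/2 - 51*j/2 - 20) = (j + 1/2)/(j + 1)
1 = 1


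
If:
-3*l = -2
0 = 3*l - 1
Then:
No Solution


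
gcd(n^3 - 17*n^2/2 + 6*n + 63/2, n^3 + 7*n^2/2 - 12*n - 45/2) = n^2 - 3*n/2 - 9/2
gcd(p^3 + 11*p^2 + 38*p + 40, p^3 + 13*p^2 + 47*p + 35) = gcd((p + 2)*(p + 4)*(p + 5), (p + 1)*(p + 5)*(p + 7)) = p + 5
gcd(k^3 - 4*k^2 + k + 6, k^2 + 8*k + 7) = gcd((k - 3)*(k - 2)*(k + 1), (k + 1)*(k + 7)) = k + 1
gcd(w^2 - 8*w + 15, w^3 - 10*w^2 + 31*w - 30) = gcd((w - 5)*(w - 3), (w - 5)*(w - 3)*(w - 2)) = w^2 - 8*w + 15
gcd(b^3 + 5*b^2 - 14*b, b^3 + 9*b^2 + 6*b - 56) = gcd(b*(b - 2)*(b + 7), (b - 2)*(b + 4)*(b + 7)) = b^2 + 5*b - 14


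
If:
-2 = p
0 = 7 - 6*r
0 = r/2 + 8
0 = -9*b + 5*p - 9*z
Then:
No Solution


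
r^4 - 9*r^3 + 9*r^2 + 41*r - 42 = (r - 7)*(r - 3)*(r - 1)*(r + 2)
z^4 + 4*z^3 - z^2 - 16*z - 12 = (z - 2)*(z + 1)*(z + 2)*(z + 3)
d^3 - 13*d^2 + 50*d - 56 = (d - 7)*(d - 4)*(d - 2)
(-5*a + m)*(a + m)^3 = -5*a^4 - 14*a^3*m - 12*a^2*m^2 - 2*a*m^3 + m^4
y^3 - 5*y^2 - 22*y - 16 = (y - 8)*(y + 1)*(y + 2)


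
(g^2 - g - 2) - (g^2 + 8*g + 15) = -9*g - 17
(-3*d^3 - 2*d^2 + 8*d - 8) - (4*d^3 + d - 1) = -7*d^3 - 2*d^2 + 7*d - 7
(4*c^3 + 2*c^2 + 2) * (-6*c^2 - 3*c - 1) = -24*c^5 - 24*c^4 - 10*c^3 - 14*c^2 - 6*c - 2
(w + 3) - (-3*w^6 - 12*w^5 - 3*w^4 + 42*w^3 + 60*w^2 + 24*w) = 3*w^6 + 12*w^5 + 3*w^4 - 42*w^3 - 60*w^2 - 23*w + 3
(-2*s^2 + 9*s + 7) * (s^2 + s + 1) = -2*s^4 + 7*s^3 + 14*s^2 + 16*s + 7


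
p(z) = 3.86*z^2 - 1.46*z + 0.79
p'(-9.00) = -70.94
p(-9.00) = 326.59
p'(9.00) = 68.02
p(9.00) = 300.31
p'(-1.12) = -10.11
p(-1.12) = 7.27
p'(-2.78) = -22.92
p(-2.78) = 34.68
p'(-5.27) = -42.14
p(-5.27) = 115.69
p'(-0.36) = -4.24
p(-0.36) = 1.82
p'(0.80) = 4.72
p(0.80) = 2.09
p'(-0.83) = -7.87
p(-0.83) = 4.66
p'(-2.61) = -21.61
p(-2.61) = 30.90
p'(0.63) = 3.40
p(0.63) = 1.40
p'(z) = 7.72*z - 1.46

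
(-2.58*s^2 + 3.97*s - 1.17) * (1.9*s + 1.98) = -4.902*s^3 + 2.4346*s^2 + 5.6376*s - 2.3166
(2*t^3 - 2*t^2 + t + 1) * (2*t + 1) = 4*t^4 - 2*t^3 + 3*t + 1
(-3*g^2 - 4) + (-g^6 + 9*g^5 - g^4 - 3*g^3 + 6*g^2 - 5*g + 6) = -g^6 + 9*g^5 - g^4 - 3*g^3 + 3*g^2 - 5*g + 2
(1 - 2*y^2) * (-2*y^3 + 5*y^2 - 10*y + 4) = 4*y^5 - 10*y^4 + 18*y^3 - 3*y^2 - 10*y + 4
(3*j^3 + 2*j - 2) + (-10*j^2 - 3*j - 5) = 3*j^3 - 10*j^2 - j - 7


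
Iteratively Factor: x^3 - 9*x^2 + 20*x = (x - 4)*(x^2 - 5*x) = (x - 5)*(x - 4)*(x)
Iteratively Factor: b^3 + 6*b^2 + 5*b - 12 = (b + 3)*(b^2 + 3*b - 4) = (b - 1)*(b + 3)*(b + 4)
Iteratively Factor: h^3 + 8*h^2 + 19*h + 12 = (h + 4)*(h^2 + 4*h + 3) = (h + 3)*(h + 4)*(h + 1)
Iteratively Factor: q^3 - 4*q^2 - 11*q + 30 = (q + 3)*(q^2 - 7*q + 10) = (q - 5)*(q + 3)*(q - 2)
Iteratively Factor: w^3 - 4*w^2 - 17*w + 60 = (w - 5)*(w^2 + w - 12) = (w - 5)*(w + 4)*(w - 3)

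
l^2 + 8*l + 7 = (l + 1)*(l + 7)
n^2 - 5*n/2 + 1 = (n - 2)*(n - 1/2)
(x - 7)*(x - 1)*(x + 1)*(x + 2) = x^4 - 5*x^3 - 15*x^2 + 5*x + 14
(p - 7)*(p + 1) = p^2 - 6*p - 7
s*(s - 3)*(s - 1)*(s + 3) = s^4 - s^3 - 9*s^2 + 9*s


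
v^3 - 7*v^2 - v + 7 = (v - 7)*(v - 1)*(v + 1)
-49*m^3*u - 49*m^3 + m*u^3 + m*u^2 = (-7*m + u)*(7*m + u)*(m*u + m)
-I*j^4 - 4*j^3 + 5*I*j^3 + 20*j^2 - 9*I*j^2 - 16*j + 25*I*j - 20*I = (j - 4)*(j - 5*I)*(j + I)*(-I*j + I)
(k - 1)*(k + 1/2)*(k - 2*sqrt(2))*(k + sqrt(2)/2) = k^4 - 3*sqrt(2)*k^3/2 - k^3/2 - 5*k^2/2 + 3*sqrt(2)*k^2/4 + k + 3*sqrt(2)*k/4 + 1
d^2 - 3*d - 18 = (d - 6)*(d + 3)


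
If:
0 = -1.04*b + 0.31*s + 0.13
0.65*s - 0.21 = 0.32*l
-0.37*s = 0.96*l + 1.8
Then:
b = -0.03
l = -1.68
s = -0.50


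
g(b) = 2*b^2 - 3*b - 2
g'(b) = 4*b - 3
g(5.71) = 46.08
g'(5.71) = 19.84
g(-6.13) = 91.54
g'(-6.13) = -27.52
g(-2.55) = 18.66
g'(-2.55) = -13.20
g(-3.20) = 28.08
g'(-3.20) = -15.80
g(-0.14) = -1.54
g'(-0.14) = -3.56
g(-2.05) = 12.56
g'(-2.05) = -11.20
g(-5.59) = 77.27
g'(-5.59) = -25.36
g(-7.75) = 141.38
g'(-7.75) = -34.00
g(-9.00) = 187.00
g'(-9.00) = -39.00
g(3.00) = 7.00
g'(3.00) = 9.00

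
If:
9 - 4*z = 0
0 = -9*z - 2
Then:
No Solution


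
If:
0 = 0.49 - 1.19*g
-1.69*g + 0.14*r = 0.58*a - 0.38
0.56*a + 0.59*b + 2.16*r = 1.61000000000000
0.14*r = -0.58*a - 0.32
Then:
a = -0.55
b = 3.30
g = 0.41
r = -0.01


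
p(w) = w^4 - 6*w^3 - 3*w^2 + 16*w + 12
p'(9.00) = 1420.00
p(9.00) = 2100.00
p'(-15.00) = -17444.00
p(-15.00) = 69972.00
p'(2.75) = -53.44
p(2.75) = -34.28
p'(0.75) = 3.06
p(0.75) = 20.10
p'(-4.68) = -760.18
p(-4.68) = 966.15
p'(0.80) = 1.73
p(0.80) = 20.22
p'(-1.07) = -3.09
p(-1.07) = 0.11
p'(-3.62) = -387.91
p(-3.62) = 371.12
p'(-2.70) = -177.75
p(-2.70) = 118.17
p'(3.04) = -56.21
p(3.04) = -50.24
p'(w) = 4*w^3 - 18*w^2 - 6*w + 16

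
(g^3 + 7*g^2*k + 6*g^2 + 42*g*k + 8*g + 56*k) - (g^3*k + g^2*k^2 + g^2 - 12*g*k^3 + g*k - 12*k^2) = -g^3*k + g^3 - g^2*k^2 + 7*g^2*k + 5*g^2 + 12*g*k^3 + 41*g*k + 8*g + 12*k^2 + 56*k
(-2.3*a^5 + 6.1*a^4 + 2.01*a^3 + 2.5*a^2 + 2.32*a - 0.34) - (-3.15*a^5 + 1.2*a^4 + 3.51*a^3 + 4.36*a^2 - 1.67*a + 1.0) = 0.85*a^5 + 4.9*a^4 - 1.5*a^3 - 1.86*a^2 + 3.99*a - 1.34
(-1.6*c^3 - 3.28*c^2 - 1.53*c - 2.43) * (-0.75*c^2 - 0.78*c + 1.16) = 1.2*c^5 + 3.708*c^4 + 1.8499*c^3 - 0.788899999999999*c^2 + 0.1206*c - 2.8188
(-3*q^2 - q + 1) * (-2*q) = 6*q^3 + 2*q^2 - 2*q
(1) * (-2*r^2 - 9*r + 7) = -2*r^2 - 9*r + 7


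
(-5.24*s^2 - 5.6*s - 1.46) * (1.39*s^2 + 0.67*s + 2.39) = -7.2836*s^4 - 11.2948*s^3 - 18.305*s^2 - 14.3622*s - 3.4894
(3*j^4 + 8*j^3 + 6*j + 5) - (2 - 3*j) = 3*j^4 + 8*j^3 + 9*j + 3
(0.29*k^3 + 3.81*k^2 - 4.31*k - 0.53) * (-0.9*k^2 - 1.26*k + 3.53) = -0.261*k^5 - 3.7944*k^4 + 0.102099999999999*k^3 + 19.3569*k^2 - 14.5465*k - 1.8709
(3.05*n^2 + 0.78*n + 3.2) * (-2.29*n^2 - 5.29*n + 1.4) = -6.9845*n^4 - 17.9207*n^3 - 7.1842*n^2 - 15.836*n + 4.48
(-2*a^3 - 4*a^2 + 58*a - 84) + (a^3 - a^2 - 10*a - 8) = -a^3 - 5*a^2 + 48*a - 92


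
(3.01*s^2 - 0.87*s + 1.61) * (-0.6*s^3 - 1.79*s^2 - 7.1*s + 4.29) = -1.806*s^5 - 4.8659*s^4 - 20.7797*s^3 + 16.208*s^2 - 15.1633*s + 6.9069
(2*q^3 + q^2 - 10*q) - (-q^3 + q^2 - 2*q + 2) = 3*q^3 - 8*q - 2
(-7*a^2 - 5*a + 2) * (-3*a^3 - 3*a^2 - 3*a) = 21*a^5 + 36*a^4 + 30*a^3 + 9*a^2 - 6*a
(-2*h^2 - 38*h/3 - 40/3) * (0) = 0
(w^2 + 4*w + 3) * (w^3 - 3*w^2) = w^5 + w^4 - 9*w^3 - 9*w^2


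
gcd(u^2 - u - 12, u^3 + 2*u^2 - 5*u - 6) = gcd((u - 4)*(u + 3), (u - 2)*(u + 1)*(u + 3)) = u + 3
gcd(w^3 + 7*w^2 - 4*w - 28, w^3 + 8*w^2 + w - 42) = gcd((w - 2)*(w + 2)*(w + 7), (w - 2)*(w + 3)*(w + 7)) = w^2 + 5*w - 14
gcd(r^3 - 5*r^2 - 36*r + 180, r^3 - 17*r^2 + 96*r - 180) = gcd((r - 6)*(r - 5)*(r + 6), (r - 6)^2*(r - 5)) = r^2 - 11*r + 30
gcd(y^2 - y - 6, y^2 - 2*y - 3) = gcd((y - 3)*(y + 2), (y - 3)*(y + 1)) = y - 3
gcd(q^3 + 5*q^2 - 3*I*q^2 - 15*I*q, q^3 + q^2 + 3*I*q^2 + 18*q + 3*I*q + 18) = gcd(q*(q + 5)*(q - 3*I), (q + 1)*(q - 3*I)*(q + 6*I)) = q - 3*I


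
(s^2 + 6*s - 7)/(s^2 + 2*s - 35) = (s - 1)/(s - 5)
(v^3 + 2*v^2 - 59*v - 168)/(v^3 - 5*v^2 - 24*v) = (v + 7)/v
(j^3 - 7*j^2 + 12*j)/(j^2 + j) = (j^2 - 7*j + 12)/(j + 1)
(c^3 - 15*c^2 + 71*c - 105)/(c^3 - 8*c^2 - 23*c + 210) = (c^2 - 8*c + 15)/(c^2 - c - 30)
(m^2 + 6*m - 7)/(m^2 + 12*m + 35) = (m - 1)/(m + 5)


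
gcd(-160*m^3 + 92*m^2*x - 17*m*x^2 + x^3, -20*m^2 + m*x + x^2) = -4*m + x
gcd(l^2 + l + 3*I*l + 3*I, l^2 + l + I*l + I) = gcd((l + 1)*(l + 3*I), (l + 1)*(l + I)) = l + 1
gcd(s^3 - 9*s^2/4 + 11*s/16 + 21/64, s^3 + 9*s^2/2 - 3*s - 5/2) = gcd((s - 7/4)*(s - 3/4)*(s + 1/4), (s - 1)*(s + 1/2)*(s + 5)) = 1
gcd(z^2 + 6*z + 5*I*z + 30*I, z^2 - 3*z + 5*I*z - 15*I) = z + 5*I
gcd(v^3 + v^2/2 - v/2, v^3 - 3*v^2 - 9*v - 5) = v + 1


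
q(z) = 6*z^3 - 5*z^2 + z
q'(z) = 18*z^2 - 10*z + 1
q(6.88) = 1724.17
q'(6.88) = 784.22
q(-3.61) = -351.05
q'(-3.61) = 271.68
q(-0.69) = -5.04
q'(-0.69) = 16.47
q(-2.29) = -100.56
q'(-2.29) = 118.29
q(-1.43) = -29.20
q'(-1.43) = 52.11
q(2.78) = 93.05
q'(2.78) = 112.31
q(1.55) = 11.88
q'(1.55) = 28.74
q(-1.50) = -33.00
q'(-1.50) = 56.50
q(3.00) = 120.00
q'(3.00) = 133.00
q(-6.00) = -1482.00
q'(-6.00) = 709.00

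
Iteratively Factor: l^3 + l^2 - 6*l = (l - 2)*(l^2 + 3*l) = (l - 2)*(l + 3)*(l)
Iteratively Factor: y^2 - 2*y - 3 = (y + 1)*(y - 3)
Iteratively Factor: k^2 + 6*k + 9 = (k + 3)*(k + 3)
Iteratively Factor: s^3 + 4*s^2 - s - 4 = (s + 4)*(s^2 - 1) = (s - 1)*(s + 4)*(s + 1)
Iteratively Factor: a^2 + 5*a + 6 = (a + 2)*(a + 3)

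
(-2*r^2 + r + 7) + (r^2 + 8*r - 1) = -r^2 + 9*r + 6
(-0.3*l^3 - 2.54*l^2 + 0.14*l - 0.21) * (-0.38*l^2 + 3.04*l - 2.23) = 0.114*l^5 + 0.0532000000000001*l^4 - 7.1058*l^3 + 6.1696*l^2 - 0.9506*l + 0.4683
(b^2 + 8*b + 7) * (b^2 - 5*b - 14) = b^4 + 3*b^3 - 47*b^2 - 147*b - 98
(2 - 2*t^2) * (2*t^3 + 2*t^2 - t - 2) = -4*t^5 - 4*t^4 + 6*t^3 + 8*t^2 - 2*t - 4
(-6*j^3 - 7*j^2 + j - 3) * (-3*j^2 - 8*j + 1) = 18*j^5 + 69*j^4 + 47*j^3 - 6*j^2 + 25*j - 3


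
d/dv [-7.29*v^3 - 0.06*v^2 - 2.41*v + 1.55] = -21.87*v^2 - 0.12*v - 2.41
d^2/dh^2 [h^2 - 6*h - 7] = 2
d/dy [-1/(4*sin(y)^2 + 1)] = 4*sin(2*y)/(3 - 2*cos(2*y))^2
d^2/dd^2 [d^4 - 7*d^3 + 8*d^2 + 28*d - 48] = 12*d^2 - 42*d + 16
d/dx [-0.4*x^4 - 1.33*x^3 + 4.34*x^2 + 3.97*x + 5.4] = -1.6*x^3 - 3.99*x^2 + 8.68*x + 3.97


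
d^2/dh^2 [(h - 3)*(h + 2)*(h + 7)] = 6*h + 12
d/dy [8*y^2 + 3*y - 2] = 16*y + 3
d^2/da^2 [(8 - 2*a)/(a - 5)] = -4/(a - 5)^3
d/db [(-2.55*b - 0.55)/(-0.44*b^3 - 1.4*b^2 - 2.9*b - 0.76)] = (-2.244*b^3 - 4.296*b^2 - 1.54*b + 0.343)/(0.1936*b^6 + 1.232*b^5 + 4.512*b^4 + 8.7888*b^3 + 10.538*b^2 + 4.408*b + 0.5776)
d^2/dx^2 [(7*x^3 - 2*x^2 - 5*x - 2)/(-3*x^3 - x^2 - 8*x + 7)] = 2*(39*x^6 + 639*x^5 - 873*x^4 - 286*x^3 + 1998*x^2 - 750*x + 520)/(27*x^9 + 27*x^8 + 225*x^7 - 44*x^6 + 474*x^5 - 837*x^4 + 617*x^3 - 1197*x^2 + 1176*x - 343)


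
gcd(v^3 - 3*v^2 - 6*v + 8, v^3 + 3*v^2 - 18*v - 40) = v^2 - 2*v - 8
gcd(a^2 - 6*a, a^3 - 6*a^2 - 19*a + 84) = 1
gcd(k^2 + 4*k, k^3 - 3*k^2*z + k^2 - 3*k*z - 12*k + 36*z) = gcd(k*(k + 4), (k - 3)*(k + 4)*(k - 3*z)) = k + 4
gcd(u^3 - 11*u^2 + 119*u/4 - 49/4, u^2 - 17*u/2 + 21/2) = u - 7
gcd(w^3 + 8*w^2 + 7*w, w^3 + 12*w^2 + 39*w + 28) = w^2 + 8*w + 7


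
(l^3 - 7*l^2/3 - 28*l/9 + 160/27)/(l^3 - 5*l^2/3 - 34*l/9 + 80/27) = (3*l - 4)/(3*l - 2)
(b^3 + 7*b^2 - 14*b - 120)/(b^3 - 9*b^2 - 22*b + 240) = (b^2 + 2*b - 24)/(b^2 - 14*b + 48)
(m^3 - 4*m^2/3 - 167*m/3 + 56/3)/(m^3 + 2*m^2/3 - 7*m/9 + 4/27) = 9*(m^2 - m - 56)/(9*m^2 + 9*m - 4)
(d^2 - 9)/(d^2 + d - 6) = (d - 3)/(d - 2)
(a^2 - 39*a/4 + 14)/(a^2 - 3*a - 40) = (a - 7/4)/(a + 5)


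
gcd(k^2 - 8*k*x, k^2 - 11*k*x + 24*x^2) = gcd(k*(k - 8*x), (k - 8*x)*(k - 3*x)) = -k + 8*x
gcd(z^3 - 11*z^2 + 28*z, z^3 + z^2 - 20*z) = z^2 - 4*z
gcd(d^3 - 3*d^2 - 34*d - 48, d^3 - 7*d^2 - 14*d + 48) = d^2 - 5*d - 24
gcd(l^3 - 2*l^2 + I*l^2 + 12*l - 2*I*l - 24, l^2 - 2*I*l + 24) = l + 4*I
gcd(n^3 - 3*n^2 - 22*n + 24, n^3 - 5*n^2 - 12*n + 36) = n - 6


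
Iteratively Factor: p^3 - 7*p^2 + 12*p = (p - 3)*(p^2 - 4*p) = (p - 4)*(p - 3)*(p)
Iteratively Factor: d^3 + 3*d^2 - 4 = (d + 2)*(d^2 + d - 2) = (d + 2)^2*(d - 1)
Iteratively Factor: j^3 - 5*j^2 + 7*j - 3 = (j - 1)*(j^2 - 4*j + 3) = (j - 1)^2*(j - 3)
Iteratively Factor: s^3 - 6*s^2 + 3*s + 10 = (s + 1)*(s^2 - 7*s + 10) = (s - 5)*(s + 1)*(s - 2)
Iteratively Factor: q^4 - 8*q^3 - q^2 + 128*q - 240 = (q + 4)*(q^3 - 12*q^2 + 47*q - 60) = (q - 5)*(q + 4)*(q^2 - 7*q + 12) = (q - 5)*(q - 4)*(q + 4)*(q - 3)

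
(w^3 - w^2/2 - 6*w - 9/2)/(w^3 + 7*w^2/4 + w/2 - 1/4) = 2*(2*w^2 - 3*w - 9)/(4*w^2 + 3*w - 1)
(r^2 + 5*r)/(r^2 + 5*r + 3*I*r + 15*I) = r/(r + 3*I)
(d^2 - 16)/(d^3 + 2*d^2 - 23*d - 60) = (d - 4)/(d^2 - 2*d - 15)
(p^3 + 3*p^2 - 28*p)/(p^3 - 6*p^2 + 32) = p*(p + 7)/(p^2 - 2*p - 8)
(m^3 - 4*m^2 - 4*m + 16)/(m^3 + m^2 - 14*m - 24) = (m - 2)/(m + 3)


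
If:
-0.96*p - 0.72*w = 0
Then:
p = -0.75*w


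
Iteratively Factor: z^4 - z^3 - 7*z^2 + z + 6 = (z - 3)*(z^3 + 2*z^2 - z - 2) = (z - 3)*(z - 1)*(z^2 + 3*z + 2) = (z - 3)*(z - 1)*(z + 2)*(z + 1)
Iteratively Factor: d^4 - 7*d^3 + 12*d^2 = (d)*(d^3 - 7*d^2 + 12*d) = d^2*(d^2 - 7*d + 12) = d^2*(d - 4)*(d - 3)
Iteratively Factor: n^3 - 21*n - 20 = (n + 1)*(n^2 - n - 20) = (n - 5)*(n + 1)*(n + 4)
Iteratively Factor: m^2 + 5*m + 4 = (m + 4)*(m + 1)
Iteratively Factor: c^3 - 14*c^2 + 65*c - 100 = (c - 4)*(c^2 - 10*c + 25) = (c - 5)*(c - 4)*(c - 5)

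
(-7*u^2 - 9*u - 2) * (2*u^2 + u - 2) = -14*u^4 - 25*u^3 + u^2 + 16*u + 4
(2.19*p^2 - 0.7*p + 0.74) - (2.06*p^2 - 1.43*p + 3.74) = 0.13*p^2 + 0.73*p - 3.0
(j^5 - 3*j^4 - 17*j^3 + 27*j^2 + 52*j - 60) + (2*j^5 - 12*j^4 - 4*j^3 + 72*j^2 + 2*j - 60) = 3*j^5 - 15*j^4 - 21*j^3 + 99*j^2 + 54*j - 120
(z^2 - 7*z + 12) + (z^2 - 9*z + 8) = 2*z^2 - 16*z + 20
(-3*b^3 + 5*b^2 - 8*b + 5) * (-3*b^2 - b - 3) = 9*b^5 - 12*b^4 + 28*b^3 - 22*b^2 + 19*b - 15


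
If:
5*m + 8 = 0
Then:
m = -8/5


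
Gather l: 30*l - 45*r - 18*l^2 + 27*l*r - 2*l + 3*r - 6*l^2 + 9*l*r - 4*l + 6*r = -24*l^2 + l*(36*r + 24) - 36*r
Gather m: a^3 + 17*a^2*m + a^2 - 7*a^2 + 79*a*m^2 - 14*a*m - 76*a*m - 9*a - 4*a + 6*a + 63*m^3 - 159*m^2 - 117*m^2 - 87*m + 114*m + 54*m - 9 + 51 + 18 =a^3 - 6*a^2 - 7*a + 63*m^3 + m^2*(79*a - 276) + m*(17*a^2 - 90*a + 81) + 60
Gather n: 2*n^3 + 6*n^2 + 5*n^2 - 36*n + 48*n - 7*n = 2*n^3 + 11*n^2 + 5*n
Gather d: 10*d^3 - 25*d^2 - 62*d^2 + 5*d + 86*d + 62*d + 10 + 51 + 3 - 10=10*d^3 - 87*d^2 + 153*d + 54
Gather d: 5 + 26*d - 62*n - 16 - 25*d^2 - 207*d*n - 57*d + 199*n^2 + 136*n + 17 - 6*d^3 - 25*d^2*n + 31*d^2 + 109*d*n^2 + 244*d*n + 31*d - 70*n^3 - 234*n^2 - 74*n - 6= -6*d^3 + d^2*(6 - 25*n) + d*(109*n^2 + 37*n) - 70*n^3 - 35*n^2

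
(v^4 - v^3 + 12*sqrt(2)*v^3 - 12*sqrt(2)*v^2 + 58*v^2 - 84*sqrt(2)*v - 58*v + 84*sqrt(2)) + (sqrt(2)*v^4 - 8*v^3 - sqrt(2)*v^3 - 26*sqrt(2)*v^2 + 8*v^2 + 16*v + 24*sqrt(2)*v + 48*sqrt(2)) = v^4 + sqrt(2)*v^4 - 9*v^3 + 11*sqrt(2)*v^3 - 38*sqrt(2)*v^2 + 66*v^2 - 60*sqrt(2)*v - 42*v + 132*sqrt(2)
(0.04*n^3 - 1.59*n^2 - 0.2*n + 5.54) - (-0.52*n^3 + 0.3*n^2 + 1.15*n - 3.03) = 0.56*n^3 - 1.89*n^2 - 1.35*n + 8.57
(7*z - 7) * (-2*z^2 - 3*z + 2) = -14*z^3 - 7*z^2 + 35*z - 14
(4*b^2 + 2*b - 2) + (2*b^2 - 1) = 6*b^2 + 2*b - 3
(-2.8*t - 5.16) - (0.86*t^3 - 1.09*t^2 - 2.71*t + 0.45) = -0.86*t^3 + 1.09*t^2 - 0.0899999999999999*t - 5.61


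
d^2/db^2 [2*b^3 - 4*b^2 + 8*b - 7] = 12*b - 8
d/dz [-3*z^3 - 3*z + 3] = -9*z^2 - 3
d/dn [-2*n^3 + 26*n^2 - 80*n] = -6*n^2 + 52*n - 80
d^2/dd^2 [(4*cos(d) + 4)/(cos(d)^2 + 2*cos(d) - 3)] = -((cos(2*d) - 1)^2 + 173*cos(d) + 54*cos(2*d) + 3*cos(3*d) + 154)/((cos(d) - 1)^2*(cos(d) + 3)^3)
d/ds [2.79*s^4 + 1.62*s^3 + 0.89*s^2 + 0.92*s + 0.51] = 11.16*s^3 + 4.86*s^2 + 1.78*s + 0.92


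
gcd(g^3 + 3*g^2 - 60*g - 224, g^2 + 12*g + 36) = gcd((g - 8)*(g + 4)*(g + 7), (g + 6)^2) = 1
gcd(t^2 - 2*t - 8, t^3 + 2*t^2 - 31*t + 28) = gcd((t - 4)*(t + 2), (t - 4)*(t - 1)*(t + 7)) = t - 4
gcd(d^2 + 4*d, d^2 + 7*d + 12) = d + 4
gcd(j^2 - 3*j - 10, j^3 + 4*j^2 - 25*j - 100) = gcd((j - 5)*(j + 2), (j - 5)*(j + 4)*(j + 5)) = j - 5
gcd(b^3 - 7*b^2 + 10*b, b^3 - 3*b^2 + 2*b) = b^2 - 2*b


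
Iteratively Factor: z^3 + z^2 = (z + 1)*(z^2) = z*(z + 1)*(z)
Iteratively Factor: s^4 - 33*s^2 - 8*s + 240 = (s - 5)*(s^3 + 5*s^2 - 8*s - 48) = (s - 5)*(s + 4)*(s^2 + s - 12) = (s - 5)*(s + 4)^2*(s - 3)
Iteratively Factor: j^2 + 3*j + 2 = (j + 2)*(j + 1)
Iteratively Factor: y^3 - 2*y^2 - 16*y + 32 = (y - 4)*(y^2 + 2*y - 8) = (y - 4)*(y + 4)*(y - 2)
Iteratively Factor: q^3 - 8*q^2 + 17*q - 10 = (q - 1)*(q^2 - 7*q + 10) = (q - 5)*(q - 1)*(q - 2)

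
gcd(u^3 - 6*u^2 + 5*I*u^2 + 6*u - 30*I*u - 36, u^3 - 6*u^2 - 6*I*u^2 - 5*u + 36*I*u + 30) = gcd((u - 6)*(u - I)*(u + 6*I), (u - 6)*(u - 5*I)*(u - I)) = u^2 + u*(-6 - I) + 6*I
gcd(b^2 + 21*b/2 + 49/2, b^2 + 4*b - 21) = b + 7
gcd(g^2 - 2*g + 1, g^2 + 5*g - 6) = g - 1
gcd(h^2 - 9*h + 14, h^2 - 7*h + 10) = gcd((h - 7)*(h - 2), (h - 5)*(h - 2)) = h - 2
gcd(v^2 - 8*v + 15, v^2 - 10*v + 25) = v - 5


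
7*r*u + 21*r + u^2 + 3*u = (7*r + u)*(u + 3)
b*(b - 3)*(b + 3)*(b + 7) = b^4 + 7*b^3 - 9*b^2 - 63*b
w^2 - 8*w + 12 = (w - 6)*(w - 2)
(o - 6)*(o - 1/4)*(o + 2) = o^3 - 17*o^2/4 - 11*o + 3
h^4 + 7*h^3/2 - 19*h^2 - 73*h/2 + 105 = (h - 3)*(h - 2)*(h + 7/2)*(h + 5)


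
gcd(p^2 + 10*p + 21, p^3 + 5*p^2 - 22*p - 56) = p + 7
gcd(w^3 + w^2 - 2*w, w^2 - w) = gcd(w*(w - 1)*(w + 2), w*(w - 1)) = w^2 - w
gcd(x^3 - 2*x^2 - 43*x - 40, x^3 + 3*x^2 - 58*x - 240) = x^2 - 3*x - 40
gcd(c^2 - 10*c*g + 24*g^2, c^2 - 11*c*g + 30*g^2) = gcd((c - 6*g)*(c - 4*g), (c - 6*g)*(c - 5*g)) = c - 6*g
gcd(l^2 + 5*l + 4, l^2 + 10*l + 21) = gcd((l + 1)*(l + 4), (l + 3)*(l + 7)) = 1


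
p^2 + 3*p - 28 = (p - 4)*(p + 7)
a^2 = a^2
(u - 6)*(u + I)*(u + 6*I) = u^3 - 6*u^2 + 7*I*u^2 - 6*u - 42*I*u + 36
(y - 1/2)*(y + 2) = y^2 + 3*y/2 - 1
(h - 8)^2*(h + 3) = h^3 - 13*h^2 + 16*h + 192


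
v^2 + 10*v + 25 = (v + 5)^2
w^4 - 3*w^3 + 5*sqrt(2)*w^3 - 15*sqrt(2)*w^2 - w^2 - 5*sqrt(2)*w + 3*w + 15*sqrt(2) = (w - 3)*(w - 1)*(w + 1)*(w + 5*sqrt(2))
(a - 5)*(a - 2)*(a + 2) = a^3 - 5*a^2 - 4*a + 20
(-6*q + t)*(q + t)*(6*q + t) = -36*q^3 - 36*q^2*t + q*t^2 + t^3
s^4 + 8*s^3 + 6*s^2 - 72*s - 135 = (s - 3)*(s + 3)^2*(s + 5)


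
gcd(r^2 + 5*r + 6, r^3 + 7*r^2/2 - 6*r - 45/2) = r + 3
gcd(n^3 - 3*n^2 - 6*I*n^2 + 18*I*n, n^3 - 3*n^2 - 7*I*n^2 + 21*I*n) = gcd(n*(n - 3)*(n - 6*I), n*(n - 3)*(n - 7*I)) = n^2 - 3*n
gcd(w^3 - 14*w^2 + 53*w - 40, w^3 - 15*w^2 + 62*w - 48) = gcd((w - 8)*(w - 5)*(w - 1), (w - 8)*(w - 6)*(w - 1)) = w^2 - 9*w + 8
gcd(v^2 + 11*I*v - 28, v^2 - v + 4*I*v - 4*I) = v + 4*I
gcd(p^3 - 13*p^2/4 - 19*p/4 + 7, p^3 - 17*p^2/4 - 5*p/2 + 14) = p^2 - 9*p/4 - 7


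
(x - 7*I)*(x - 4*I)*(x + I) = x^3 - 10*I*x^2 - 17*x - 28*I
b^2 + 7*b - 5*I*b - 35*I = (b + 7)*(b - 5*I)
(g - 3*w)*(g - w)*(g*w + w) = g^3*w - 4*g^2*w^2 + g^2*w + 3*g*w^3 - 4*g*w^2 + 3*w^3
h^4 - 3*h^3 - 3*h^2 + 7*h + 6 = (h - 3)*(h - 2)*(h + 1)^2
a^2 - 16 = (a - 4)*(a + 4)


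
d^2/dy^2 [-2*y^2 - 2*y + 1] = -4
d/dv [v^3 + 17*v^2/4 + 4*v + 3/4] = 3*v^2 + 17*v/2 + 4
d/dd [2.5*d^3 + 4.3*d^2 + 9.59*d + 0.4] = 7.5*d^2 + 8.6*d + 9.59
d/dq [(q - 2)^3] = 3*(q - 2)^2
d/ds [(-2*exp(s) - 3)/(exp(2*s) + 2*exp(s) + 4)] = 2*((exp(s) + 1)*(2*exp(s) + 3) - exp(2*s) - 2*exp(s) - 4)*exp(s)/(exp(2*s) + 2*exp(s) + 4)^2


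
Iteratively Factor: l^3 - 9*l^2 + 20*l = (l - 4)*(l^2 - 5*l) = l*(l - 4)*(l - 5)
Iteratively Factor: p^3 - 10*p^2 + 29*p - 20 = (p - 1)*(p^2 - 9*p + 20) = (p - 4)*(p - 1)*(p - 5)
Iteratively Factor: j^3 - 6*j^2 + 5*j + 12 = (j - 4)*(j^2 - 2*j - 3) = (j - 4)*(j + 1)*(j - 3)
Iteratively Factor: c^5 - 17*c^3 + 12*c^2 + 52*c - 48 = (c + 4)*(c^4 - 4*c^3 - c^2 + 16*c - 12) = (c + 2)*(c + 4)*(c^3 - 6*c^2 + 11*c - 6) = (c - 1)*(c + 2)*(c + 4)*(c^2 - 5*c + 6) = (c - 2)*(c - 1)*(c + 2)*(c + 4)*(c - 3)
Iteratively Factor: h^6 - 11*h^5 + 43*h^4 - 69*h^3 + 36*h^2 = (h - 1)*(h^5 - 10*h^4 + 33*h^3 - 36*h^2) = (h - 3)*(h - 1)*(h^4 - 7*h^3 + 12*h^2) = (h - 3)^2*(h - 1)*(h^3 - 4*h^2) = h*(h - 3)^2*(h - 1)*(h^2 - 4*h) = h^2*(h - 3)^2*(h - 1)*(h - 4)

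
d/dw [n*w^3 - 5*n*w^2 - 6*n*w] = n*(3*w^2 - 10*w - 6)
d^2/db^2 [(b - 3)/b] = -6/b^3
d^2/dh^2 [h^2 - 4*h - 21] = 2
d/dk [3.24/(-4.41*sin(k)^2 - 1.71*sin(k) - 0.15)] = (28.5768*sin(k) + 5.5404)*cos(k)/(4.41*sin(k)^2 + 1.71*sin(k) + 0.15)^2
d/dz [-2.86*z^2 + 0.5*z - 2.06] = 0.5 - 5.72*z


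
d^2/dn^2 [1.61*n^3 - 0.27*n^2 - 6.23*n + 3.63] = 9.66*n - 0.54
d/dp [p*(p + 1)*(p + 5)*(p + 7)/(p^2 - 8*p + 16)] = (2*p^4 - 3*p^3 - 156*p^2 - 411*p - 140)/(p^3 - 12*p^2 + 48*p - 64)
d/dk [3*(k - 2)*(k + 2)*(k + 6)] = 9*k^2 + 36*k - 12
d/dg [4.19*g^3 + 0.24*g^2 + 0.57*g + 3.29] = 12.57*g^2 + 0.48*g + 0.57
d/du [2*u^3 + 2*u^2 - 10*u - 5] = 6*u^2 + 4*u - 10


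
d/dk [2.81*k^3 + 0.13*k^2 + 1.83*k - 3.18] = 8.43*k^2 + 0.26*k + 1.83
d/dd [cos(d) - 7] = -sin(d)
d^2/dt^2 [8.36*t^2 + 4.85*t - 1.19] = 16.7200000000000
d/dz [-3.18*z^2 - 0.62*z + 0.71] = -6.36*z - 0.62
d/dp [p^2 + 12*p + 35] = 2*p + 12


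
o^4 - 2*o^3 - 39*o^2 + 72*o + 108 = (o - 6)*(o - 3)*(o + 1)*(o + 6)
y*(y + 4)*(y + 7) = y^3 + 11*y^2 + 28*y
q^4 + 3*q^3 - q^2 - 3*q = q*(q - 1)*(q + 1)*(q + 3)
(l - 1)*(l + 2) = l^2 + l - 2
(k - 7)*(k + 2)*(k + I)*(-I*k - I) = -I*k^4 + k^3 + 4*I*k^3 - 4*k^2 + 19*I*k^2 - 19*k + 14*I*k - 14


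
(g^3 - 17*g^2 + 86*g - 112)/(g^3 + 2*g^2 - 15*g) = (g^3 - 17*g^2 + 86*g - 112)/(g*(g^2 + 2*g - 15))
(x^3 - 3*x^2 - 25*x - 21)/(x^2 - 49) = (x^2 + 4*x + 3)/(x + 7)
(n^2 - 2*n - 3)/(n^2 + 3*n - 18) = (n + 1)/(n + 6)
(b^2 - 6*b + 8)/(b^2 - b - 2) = (b - 4)/(b + 1)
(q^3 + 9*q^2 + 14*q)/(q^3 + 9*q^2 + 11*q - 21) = q*(q + 2)/(q^2 + 2*q - 3)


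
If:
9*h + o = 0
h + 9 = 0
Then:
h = -9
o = 81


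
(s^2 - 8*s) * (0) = 0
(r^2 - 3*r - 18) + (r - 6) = r^2 - 2*r - 24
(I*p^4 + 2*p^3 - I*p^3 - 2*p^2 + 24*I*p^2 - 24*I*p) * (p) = I*p^5 + 2*p^4 - I*p^4 - 2*p^3 + 24*I*p^3 - 24*I*p^2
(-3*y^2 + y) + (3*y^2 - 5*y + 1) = 1 - 4*y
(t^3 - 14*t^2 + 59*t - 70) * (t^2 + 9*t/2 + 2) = t^5 - 19*t^4/2 - 2*t^3 + 335*t^2/2 - 197*t - 140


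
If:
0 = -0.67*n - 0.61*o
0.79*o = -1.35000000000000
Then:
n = 1.56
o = -1.71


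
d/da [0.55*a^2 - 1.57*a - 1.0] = 1.1*a - 1.57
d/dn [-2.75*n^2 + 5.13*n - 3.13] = 5.13 - 5.5*n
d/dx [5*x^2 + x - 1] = 10*x + 1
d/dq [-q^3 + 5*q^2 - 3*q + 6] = -3*q^2 + 10*q - 3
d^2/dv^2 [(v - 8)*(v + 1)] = 2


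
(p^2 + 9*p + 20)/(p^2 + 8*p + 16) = (p + 5)/(p + 4)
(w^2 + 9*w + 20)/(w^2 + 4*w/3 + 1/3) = 3*(w^2 + 9*w + 20)/(3*w^2 + 4*w + 1)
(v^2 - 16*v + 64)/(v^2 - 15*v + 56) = (v - 8)/(v - 7)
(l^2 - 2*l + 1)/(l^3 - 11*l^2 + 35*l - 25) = (l - 1)/(l^2 - 10*l + 25)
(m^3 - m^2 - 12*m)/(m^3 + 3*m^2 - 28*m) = (m + 3)/(m + 7)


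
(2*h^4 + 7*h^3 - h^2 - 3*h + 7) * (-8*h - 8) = -16*h^5 - 72*h^4 - 48*h^3 + 32*h^2 - 32*h - 56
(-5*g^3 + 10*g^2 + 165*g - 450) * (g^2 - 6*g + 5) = -5*g^5 + 40*g^4 + 80*g^3 - 1390*g^2 + 3525*g - 2250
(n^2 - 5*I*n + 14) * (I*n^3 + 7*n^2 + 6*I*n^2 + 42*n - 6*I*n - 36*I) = I*n^5 + 12*n^4 + 6*I*n^4 + 72*n^3 - 27*I*n^3 + 68*n^2 - 162*I*n^2 + 408*n - 84*I*n - 504*I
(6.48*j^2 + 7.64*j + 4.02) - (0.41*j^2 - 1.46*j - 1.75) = 6.07*j^2 + 9.1*j + 5.77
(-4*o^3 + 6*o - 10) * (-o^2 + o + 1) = 4*o^5 - 4*o^4 - 10*o^3 + 16*o^2 - 4*o - 10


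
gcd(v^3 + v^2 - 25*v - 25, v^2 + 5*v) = v + 5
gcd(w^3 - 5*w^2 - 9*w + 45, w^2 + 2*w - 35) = w - 5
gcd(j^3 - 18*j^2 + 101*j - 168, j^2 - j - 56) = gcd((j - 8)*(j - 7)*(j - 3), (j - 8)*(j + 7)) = j - 8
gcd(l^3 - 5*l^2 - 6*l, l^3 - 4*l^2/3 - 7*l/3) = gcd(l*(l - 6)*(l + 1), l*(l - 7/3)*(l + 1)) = l^2 + l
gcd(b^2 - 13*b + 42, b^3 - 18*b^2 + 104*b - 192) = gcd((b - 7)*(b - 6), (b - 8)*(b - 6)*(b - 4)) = b - 6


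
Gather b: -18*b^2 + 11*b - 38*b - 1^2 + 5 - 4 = -18*b^2 - 27*b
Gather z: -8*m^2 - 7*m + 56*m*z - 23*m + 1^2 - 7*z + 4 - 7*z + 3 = -8*m^2 - 30*m + z*(56*m - 14) + 8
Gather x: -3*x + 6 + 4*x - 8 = x - 2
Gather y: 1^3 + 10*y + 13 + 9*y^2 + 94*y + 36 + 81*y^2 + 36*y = 90*y^2 + 140*y + 50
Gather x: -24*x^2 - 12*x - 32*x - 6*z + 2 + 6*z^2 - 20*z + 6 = -24*x^2 - 44*x + 6*z^2 - 26*z + 8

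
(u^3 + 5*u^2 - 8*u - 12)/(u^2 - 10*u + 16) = (u^2 + 7*u + 6)/(u - 8)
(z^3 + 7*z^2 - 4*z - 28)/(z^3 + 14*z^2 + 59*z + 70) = (z - 2)/(z + 5)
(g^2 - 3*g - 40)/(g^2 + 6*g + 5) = (g - 8)/(g + 1)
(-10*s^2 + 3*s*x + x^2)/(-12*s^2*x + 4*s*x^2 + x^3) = (5*s + x)/(x*(6*s + x))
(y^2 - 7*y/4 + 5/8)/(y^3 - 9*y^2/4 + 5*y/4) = (y - 1/2)/(y*(y - 1))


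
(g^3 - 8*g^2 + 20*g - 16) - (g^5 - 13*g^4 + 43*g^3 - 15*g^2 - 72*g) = -g^5 + 13*g^4 - 42*g^3 + 7*g^2 + 92*g - 16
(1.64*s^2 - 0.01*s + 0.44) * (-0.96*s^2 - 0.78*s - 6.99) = -1.5744*s^4 - 1.2696*s^3 - 11.8782*s^2 - 0.2733*s - 3.0756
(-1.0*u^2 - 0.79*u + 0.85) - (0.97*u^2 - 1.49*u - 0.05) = -1.97*u^2 + 0.7*u + 0.9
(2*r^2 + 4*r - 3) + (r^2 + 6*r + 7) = 3*r^2 + 10*r + 4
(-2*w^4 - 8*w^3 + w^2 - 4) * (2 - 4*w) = 8*w^5 + 28*w^4 - 20*w^3 + 2*w^2 + 16*w - 8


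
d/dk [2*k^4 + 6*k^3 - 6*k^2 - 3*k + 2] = 8*k^3 + 18*k^2 - 12*k - 3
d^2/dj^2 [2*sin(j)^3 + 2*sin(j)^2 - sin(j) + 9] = -sin(j)/2 + 9*sin(3*j)/2 + 4*cos(2*j)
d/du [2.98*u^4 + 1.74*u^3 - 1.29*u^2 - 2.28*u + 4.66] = 11.92*u^3 + 5.22*u^2 - 2.58*u - 2.28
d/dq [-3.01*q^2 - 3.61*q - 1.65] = -6.02*q - 3.61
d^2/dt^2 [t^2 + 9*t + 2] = 2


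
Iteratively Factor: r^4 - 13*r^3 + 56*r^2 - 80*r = (r)*(r^3 - 13*r^2 + 56*r - 80) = r*(r - 4)*(r^2 - 9*r + 20) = r*(r - 4)^2*(r - 5)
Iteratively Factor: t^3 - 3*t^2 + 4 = (t - 2)*(t^2 - t - 2) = (t - 2)*(t + 1)*(t - 2)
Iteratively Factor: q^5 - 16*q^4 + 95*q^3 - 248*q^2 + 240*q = (q - 4)*(q^4 - 12*q^3 + 47*q^2 - 60*q) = (q - 4)*(q - 3)*(q^3 - 9*q^2 + 20*q) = q*(q - 4)*(q - 3)*(q^2 - 9*q + 20) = q*(q - 4)^2*(q - 3)*(q - 5)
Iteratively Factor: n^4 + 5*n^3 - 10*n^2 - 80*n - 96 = (n + 3)*(n^3 + 2*n^2 - 16*n - 32) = (n + 3)*(n + 4)*(n^2 - 2*n - 8) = (n - 4)*(n + 3)*(n + 4)*(n + 2)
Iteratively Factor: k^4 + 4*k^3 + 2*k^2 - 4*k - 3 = (k + 1)*(k^3 + 3*k^2 - k - 3) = (k + 1)^2*(k^2 + 2*k - 3) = (k - 1)*(k + 1)^2*(k + 3)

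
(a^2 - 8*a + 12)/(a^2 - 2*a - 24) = (a - 2)/(a + 4)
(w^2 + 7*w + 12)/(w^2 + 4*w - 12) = (w^2 + 7*w + 12)/(w^2 + 4*w - 12)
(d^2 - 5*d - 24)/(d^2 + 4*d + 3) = (d - 8)/(d + 1)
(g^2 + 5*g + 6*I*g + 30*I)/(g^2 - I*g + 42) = (g + 5)/(g - 7*I)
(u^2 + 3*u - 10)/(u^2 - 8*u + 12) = (u + 5)/(u - 6)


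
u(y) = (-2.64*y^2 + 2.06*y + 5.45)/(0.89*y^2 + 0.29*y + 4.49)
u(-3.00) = -2.11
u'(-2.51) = 0.86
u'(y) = (2.06 - 5.28*y)/(0.89*y^2 + 0.29*y + 4.49) + (-1.78*y - 0.29)*(-2.64*y^2 + 2.06*y + 5.45)/(0.89*y^2 + 0.29*y + 4.49)^2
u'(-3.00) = 0.62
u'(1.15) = -0.95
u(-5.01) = -2.80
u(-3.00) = -2.11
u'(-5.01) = 0.17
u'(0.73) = -0.68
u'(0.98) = -0.87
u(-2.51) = -1.75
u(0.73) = 1.07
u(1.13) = 0.74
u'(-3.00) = 0.62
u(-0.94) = 0.24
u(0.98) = 0.88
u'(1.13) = -0.94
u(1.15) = 0.72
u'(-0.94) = 1.47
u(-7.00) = -3.00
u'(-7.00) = 0.05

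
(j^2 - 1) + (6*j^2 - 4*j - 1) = 7*j^2 - 4*j - 2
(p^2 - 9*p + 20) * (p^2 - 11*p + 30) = p^4 - 20*p^3 + 149*p^2 - 490*p + 600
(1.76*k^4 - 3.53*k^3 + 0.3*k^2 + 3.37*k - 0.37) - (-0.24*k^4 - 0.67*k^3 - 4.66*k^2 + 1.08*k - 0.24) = 2.0*k^4 - 2.86*k^3 + 4.96*k^2 + 2.29*k - 0.13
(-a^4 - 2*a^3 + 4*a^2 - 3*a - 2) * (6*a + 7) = -6*a^5 - 19*a^4 + 10*a^3 + 10*a^2 - 33*a - 14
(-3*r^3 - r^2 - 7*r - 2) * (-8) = 24*r^3 + 8*r^2 + 56*r + 16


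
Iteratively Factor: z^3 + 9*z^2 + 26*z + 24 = (z + 3)*(z^2 + 6*z + 8) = (z + 3)*(z + 4)*(z + 2)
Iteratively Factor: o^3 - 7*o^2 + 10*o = (o)*(o^2 - 7*o + 10) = o*(o - 5)*(o - 2)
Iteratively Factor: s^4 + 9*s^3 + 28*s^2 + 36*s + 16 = (s + 1)*(s^3 + 8*s^2 + 20*s + 16) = (s + 1)*(s + 2)*(s^2 + 6*s + 8) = (s + 1)*(s + 2)*(s + 4)*(s + 2)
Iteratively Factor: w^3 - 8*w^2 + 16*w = (w - 4)*(w^2 - 4*w) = w*(w - 4)*(w - 4)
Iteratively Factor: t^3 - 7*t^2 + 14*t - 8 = (t - 4)*(t^2 - 3*t + 2) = (t - 4)*(t - 2)*(t - 1)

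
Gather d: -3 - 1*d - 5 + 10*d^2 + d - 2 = 10*d^2 - 10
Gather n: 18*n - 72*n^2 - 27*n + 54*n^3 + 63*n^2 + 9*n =54*n^3 - 9*n^2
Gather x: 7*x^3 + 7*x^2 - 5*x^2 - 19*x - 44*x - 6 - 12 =7*x^3 + 2*x^2 - 63*x - 18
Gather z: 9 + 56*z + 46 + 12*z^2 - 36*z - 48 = 12*z^2 + 20*z + 7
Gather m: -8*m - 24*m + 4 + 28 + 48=80 - 32*m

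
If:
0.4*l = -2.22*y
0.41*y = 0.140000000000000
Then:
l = -1.90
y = 0.34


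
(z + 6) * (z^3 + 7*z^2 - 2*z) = z^4 + 13*z^3 + 40*z^2 - 12*z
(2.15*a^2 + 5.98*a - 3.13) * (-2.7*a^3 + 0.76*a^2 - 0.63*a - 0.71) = -5.805*a^5 - 14.512*a^4 + 11.6413*a^3 - 7.6727*a^2 - 2.2739*a + 2.2223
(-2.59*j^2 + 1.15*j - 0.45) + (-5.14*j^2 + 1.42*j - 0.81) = -7.73*j^2 + 2.57*j - 1.26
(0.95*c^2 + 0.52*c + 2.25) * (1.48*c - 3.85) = 1.406*c^3 - 2.8879*c^2 + 1.328*c - 8.6625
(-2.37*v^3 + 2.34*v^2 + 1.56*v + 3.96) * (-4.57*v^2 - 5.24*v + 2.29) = 10.8309*v^5 + 1.725*v^4 - 24.8181*v^3 - 20.913*v^2 - 17.178*v + 9.0684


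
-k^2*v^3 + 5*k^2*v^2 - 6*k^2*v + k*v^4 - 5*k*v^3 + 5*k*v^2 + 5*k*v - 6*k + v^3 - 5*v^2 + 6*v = (-k + v)*(v - 3)*(v - 2)*(k*v + 1)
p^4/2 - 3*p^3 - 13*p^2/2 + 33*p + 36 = (p/2 + 1/2)*(p - 6)*(p - 4)*(p + 3)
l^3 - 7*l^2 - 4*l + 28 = (l - 7)*(l - 2)*(l + 2)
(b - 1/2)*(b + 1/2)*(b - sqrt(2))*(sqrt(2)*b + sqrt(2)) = sqrt(2)*b^4 - 2*b^3 + sqrt(2)*b^3 - 2*b^2 - sqrt(2)*b^2/4 - sqrt(2)*b/4 + b/2 + 1/2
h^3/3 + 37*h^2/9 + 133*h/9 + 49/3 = (h/3 + 1)*(h + 7/3)*(h + 7)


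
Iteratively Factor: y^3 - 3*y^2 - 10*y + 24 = (y - 4)*(y^2 + y - 6) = (y - 4)*(y - 2)*(y + 3)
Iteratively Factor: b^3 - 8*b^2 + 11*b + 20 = (b - 5)*(b^2 - 3*b - 4) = (b - 5)*(b - 4)*(b + 1)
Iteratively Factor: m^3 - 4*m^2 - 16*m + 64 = (m - 4)*(m^2 - 16) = (m - 4)*(m + 4)*(m - 4)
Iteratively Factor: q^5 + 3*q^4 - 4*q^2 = (q)*(q^4 + 3*q^3 - 4*q) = q*(q - 1)*(q^3 + 4*q^2 + 4*q) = q*(q - 1)*(q + 2)*(q^2 + 2*q) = q^2*(q - 1)*(q + 2)*(q + 2)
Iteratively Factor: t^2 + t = (t)*(t + 1)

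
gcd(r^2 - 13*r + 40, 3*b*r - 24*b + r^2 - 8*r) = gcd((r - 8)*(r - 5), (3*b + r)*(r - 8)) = r - 8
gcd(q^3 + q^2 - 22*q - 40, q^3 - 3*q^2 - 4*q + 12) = q + 2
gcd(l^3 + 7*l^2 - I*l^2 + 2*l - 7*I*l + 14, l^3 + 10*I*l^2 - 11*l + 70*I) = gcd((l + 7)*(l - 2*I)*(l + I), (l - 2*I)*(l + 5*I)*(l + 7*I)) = l - 2*I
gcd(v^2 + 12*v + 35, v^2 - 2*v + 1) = 1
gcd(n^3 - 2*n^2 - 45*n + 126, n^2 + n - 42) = n^2 + n - 42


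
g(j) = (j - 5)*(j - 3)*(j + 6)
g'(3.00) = -18.00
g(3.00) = 0.00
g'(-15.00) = 702.00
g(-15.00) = -3240.00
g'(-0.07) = -32.71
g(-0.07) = 92.30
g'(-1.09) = -25.08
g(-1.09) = 122.30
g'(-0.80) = -27.88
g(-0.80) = 114.61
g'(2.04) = -28.68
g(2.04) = 22.85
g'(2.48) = -24.47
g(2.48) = 11.11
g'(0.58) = -34.31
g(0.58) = 70.38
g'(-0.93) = -26.69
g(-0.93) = 118.16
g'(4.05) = 0.01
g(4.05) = -10.02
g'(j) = (j - 5)*(j - 3) + (j - 5)*(j + 6) + (j - 3)*(j + 6)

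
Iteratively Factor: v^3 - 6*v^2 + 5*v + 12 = (v - 4)*(v^2 - 2*v - 3) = (v - 4)*(v + 1)*(v - 3)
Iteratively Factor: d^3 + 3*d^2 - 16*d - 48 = (d + 4)*(d^2 - d - 12) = (d - 4)*(d + 4)*(d + 3)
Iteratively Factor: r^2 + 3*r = (r + 3)*(r)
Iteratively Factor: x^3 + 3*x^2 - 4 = (x + 2)*(x^2 + x - 2) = (x - 1)*(x + 2)*(x + 2)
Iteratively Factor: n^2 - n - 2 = (n + 1)*(n - 2)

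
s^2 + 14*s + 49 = (s + 7)^2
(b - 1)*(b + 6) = b^2 + 5*b - 6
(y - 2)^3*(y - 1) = y^4 - 7*y^3 + 18*y^2 - 20*y + 8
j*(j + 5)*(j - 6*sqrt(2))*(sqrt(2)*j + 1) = sqrt(2)*j^4 - 11*j^3 + 5*sqrt(2)*j^3 - 55*j^2 - 6*sqrt(2)*j^2 - 30*sqrt(2)*j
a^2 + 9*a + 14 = (a + 2)*(a + 7)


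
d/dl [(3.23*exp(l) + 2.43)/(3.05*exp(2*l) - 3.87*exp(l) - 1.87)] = (-9.8515*exp(2*l) - 14.823*exp(l) + 3.364)*exp(l)/(9.3025*exp(4*l) - 23.607*exp(3*l) + 3.5699*exp(2*l) + 14.4738*exp(l) + 3.4969)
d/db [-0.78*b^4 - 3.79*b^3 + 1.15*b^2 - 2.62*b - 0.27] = -3.12*b^3 - 11.37*b^2 + 2.3*b - 2.62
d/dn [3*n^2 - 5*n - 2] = 6*n - 5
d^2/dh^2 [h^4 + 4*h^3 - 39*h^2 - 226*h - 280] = 12*h^2 + 24*h - 78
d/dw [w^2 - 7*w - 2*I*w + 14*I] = 2*w - 7 - 2*I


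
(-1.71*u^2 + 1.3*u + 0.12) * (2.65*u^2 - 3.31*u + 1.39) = -4.5315*u^4 + 9.1051*u^3 - 6.3619*u^2 + 1.4098*u + 0.1668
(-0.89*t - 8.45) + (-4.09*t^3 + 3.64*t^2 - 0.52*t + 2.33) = -4.09*t^3 + 3.64*t^2 - 1.41*t - 6.12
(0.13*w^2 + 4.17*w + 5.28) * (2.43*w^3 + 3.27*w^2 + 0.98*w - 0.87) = 0.3159*w^5 + 10.5582*w^4 + 26.5937*w^3 + 21.2391*w^2 + 1.5465*w - 4.5936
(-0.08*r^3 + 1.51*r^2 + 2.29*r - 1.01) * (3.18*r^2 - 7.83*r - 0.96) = -0.2544*r^5 + 5.4282*r^4 - 4.4643*r^3 - 22.5921*r^2 + 5.7099*r + 0.9696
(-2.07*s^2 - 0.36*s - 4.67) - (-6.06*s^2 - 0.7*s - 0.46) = 3.99*s^2 + 0.34*s - 4.21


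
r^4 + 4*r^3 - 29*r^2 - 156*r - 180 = (r - 6)*(r + 2)*(r + 3)*(r + 5)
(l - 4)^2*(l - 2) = l^3 - 10*l^2 + 32*l - 32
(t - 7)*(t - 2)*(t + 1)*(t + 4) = t^4 - 4*t^3 - 27*t^2 + 34*t + 56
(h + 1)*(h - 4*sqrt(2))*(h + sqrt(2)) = h^3 - 3*sqrt(2)*h^2 + h^2 - 8*h - 3*sqrt(2)*h - 8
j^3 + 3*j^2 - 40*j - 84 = (j - 6)*(j + 2)*(j + 7)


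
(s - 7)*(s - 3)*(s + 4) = s^3 - 6*s^2 - 19*s + 84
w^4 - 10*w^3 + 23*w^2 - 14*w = w*(w - 7)*(w - 2)*(w - 1)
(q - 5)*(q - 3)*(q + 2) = q^3 - 6*q^2 - q + 30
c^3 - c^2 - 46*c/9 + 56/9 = (c - 2)*(c - 4/3)*(c + 7/3)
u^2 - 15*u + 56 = (u - 8)*(u - 7)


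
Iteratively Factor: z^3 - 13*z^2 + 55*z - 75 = (z - 5)*(z^2 - 8*z + 15) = (z - 5)^2*(z - 3)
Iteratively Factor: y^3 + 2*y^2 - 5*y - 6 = (y - 2)*(y^2 + 4*y + 3) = (y - 2)*(y + 3)*(y + 1)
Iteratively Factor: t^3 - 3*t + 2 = (t - 1)*(t^2 + t - 2) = (t - 1)*(t + 2)*(t - 1)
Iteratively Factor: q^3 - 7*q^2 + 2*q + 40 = (q + 2)*(q^2 - 9*q + 20) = (q - 5)*(q + 2)*(q - 4)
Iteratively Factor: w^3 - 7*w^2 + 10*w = (w - 5)*(w^2 - 2*w) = (w - 5)*(w - 2)*(w)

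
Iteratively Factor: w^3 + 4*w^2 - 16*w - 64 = (w + 4)*(w^2 - 16) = (w - 4)*(w + 4)*(w + 4)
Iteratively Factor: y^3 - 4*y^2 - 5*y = (y)*(y^2 - 4*y - 5) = y*(y - 5)*(y + 1)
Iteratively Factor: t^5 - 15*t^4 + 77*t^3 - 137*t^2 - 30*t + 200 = (t - 2)*(t^4 - 13*t^3 + 51*t^2 - 35*t - 100) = (t - 5)*(t - 2)*(t^3 - 8*t^2 + 11*t + 20) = (t - 5)*(t - 4)*(t - 2)*(t^2 - 4*t - 5) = (t - 5)*(t - 4)*(t - 2)*(t + 1)*(t - 5)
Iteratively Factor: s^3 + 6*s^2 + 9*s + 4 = (s + 4)*(s^2 + 2*s + 1) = (s + 1)*(s + 4)*(s + 1)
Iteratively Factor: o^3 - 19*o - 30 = (o + 2)*(o^2 - 2*o - 15) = (o + 2)*(o + 3)*(o - 5)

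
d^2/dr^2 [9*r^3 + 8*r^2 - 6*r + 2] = 54*r + 16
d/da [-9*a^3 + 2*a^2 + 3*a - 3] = -27*a^2 + 4*a + 3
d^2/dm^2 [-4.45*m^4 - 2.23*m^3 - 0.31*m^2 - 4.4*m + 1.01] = -53.4*m^2 - 13.38*m - 0.62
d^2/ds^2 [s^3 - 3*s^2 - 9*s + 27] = 6*s - 6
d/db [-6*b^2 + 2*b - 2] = 2 - 12*b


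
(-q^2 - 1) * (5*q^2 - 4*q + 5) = -5*q^4 + 4*q^3 - 10*q^2 + 4*q - 5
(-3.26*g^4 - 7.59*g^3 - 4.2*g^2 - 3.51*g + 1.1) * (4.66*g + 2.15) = -15.1916*g^5 - 42.3784*g^4 - 35.8905*g^3 - 25.3866*g^2 - 2.4205*g + 2.365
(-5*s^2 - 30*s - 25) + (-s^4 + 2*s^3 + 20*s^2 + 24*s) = -s^4 + 2*s^3 + 15*s^2 - 6*s - 25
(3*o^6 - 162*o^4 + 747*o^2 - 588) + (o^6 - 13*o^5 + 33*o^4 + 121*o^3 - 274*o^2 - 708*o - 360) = 4*o^6 - 13*o^5 - 129*o^4 + 121*o^3 + 473*o^2 - 708*o - 948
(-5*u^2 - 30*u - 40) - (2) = -5*u^2 - 30*u - 42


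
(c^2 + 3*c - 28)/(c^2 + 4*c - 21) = (c - 4)/(c - 3)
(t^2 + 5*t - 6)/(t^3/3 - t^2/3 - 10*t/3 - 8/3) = 3*(-t^2 - 5*t + 6)/(-t^3 + t^2 + 10*t + 8)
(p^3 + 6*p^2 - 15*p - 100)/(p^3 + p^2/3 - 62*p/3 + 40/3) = 3*(p + 5)/(3*p - 2)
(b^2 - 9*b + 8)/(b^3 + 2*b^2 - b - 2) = (b - 8)/(b^2 + 3*b + 2)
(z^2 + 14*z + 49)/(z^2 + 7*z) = (z + 7)/z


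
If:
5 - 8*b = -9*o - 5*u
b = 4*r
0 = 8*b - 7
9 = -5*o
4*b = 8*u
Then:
No Solution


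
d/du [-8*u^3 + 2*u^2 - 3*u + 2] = -24*u^2 + 4*u - 3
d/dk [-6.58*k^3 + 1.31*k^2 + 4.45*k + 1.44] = -19.74*k^2 + 2.62*k + 4.45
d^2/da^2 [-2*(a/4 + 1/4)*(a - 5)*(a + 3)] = 1 - 3*a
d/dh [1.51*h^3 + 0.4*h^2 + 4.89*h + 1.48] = 4.53*h^2 + 0.8*h + 4.89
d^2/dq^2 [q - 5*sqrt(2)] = 0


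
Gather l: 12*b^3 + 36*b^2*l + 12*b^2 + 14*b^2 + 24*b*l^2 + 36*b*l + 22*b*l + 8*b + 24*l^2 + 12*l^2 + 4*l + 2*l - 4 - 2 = 12*b^3 + 26*b^2 + 8*b + l^2*(24*b + 36) + l*(36*b^2 + 58*b + 6) - 6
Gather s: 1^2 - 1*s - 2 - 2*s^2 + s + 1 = -2*s^2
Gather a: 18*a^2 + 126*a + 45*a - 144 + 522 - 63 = 18*a^2 + 171*a + 315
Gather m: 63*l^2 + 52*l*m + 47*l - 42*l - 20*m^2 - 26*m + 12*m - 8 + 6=63*l^2 + 5*l - 20*m^2 + m*(52*l - 14) - 2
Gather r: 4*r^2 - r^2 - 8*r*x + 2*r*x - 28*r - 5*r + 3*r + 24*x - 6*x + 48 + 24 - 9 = 3*r^2 + r*(-6*x - 30) + 18*x + 63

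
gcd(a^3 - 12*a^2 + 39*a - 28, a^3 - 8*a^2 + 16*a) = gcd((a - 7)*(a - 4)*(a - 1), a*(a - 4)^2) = a - 4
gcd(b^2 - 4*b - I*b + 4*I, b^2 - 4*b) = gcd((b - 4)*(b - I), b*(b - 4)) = b - 4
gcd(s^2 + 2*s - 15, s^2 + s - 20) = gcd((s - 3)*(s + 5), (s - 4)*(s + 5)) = s + 5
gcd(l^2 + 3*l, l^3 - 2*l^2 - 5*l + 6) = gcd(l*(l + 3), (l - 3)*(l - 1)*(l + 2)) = 1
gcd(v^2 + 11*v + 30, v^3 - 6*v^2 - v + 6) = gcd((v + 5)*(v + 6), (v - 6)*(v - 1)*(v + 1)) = 1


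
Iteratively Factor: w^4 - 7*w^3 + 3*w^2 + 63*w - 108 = (w - 3)*(w^3 - 4*w^2 - 9*w + 36) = (w - 3)^2*(w^2 - w - 12) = (w - 4)*(w - 3)^2*(w + 3)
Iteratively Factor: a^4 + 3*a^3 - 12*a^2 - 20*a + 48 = (a - 2)*(a^3 + 5*a^2 - 2*a - 24) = (a - 2)*(a + 3)*(a^2 + 2*a - 8) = (a - 2)*(a + 3)*(a + 4)*(a - 2)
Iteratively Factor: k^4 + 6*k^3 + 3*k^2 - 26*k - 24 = (k + 4)*(k^3 + 2*k^2 - 5*k - 6) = (k + 3)*(k + 4)*(k^2 - k - 2) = (k - 2)*(k + 3)*(k + 4)*(k + 1)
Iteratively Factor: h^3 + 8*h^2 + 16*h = (h + 4)*(h^2 + 4*h) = (h + 4)^2*(h)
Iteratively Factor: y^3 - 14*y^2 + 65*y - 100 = (y - 5)*(y^2 - 9*y + 20) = (y - 5)^2*(y - 4)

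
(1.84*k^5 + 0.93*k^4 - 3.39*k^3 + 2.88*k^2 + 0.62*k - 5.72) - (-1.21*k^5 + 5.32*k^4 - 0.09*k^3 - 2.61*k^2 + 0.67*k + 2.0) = 3.05*k^5 - 4.39*k^4 - 3.3*k^3 + 5.49*k^2 - 0.05*k - 7.72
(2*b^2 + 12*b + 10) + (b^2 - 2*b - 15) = 3*b^2 + 10*b - 5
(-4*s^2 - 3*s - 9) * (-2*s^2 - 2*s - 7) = 8*s^4 + 14*s^3 + 52*s^2 + 39*s + 63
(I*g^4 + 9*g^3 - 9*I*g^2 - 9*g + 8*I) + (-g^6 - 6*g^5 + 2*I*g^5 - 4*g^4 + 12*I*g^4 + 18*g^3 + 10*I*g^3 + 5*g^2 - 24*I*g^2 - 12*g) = -g^6 - 6*g^5 + 2*I*g^5 - 4*g^4 + 13*I*g^4 + 27*g^3 + 10*I*g^3 + 5*g^2 - 33*I*g^2 - 21*g + 8*I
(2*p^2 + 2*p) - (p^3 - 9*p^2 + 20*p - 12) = -p^3 + 11*p^2 - 18*p + 12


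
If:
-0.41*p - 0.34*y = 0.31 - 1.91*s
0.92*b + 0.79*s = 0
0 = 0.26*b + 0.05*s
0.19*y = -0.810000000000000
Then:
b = 0.00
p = 2.78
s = 0.00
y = -4.26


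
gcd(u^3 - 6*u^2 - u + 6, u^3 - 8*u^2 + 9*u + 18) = u^2 - 5*u - 6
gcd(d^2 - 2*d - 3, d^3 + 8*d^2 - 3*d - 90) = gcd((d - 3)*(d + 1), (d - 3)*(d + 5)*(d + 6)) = d - 3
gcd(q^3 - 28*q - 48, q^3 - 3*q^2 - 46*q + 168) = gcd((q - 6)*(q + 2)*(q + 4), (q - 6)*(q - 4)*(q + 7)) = q - 6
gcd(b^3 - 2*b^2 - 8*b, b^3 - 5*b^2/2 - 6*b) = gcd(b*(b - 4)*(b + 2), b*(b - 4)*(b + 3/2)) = b^2 - 4*b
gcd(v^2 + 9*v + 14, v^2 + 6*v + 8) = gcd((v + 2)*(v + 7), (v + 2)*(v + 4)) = v + 2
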